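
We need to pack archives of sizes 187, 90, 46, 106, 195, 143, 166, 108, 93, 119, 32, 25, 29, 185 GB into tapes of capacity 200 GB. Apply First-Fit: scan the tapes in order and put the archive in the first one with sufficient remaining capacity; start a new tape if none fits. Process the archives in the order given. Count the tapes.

tape 1: place 187 GB, 13 GB left
tape 2: place 90 GB, 110 GB left
tape 2: place 46 GB, 64 GB left
tape 3: place 106 GB, 94 GB left
tape 4: place 195 GB, 5 GB left
tape 5: place 143 GB, 57 GB left
tape 6: place 166 GB, 34 GB left
tape 7: place 108 GB, 92 GB left
tape 3: place 93 GB, 1 GB left
tape 8: place 119 GB, 81 GB left
tape 2: place 32 GB, 32 GB left
tape 2: place 25 GB, 7 GB left
tape 5: place 29 GB, 28 GB left
tape 9: place 185 GB, 15 GB left

9 tapes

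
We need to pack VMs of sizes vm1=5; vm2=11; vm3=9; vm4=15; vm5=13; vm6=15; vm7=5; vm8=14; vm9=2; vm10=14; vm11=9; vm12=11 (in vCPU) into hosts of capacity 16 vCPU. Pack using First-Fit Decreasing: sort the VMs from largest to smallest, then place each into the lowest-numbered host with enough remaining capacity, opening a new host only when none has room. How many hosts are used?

9

Sorted descending: 15, 15, 14, 14, 13, 11, 11, 9, 9, 5, 5, 2.
Put 15 vCPU in host 1; 1 vCPU remain.
Put 15 vCPU in host 2; 1 vCPU remain.
Put 14 vCPU in host 3; 2 vCPU remain.
Put 14 vCPU in host 4; 2 vCPU remain.
Put 13 vCPU in host 5; 3 vCPU remain.
Put 11 vCPU in host 6; 5 vCPU remain.
Put 11 vCPU in host 7; 5 vCPU remain.
Put 9 vCPU in host 8; 7 vCPU remain.
Put 9 vCPU in host 9; 7 vCPU remain.
Put 5 vCPU in host 6; 0 vCPU remain.
Put 5 vCPU in host 7; 0 vCPU remain.
Put 2 vCPU in host 3; 0 vCPU remain.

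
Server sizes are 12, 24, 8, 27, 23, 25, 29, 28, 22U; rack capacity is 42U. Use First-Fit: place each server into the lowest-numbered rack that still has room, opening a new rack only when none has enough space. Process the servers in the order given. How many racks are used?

Put 12U in rack 1; 30U remain.
Put 24U in rack 1; 6U remain.
Put 8U in rack 2; 34U remain.
Put 27U in rack 2; 7U remain.
Put 23U in rack 3; 19U remain.
Put 25U in rack 4; 17U remain.
Put 29U in rack 5; 13U remain.
Put 28U in rack 6; 14U remain.
Put 22U in rack 7; 20U remain.
Final racks: [12,24] [8,27] [23] [25] [29] [28] [22].

7 racks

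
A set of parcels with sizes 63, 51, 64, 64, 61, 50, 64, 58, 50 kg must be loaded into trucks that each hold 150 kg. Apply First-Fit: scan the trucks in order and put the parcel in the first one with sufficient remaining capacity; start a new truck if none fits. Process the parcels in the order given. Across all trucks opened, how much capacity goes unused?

Put 63 kg in truck 1; 87 kg remain.
Put 51 kg in truck 1; 36 kg remain.
Put 64 kg in truck 2; 86 kg remain.
Put 64 kg in truck 2; 22 kg remain.
Put 61 kg in truck 3; 89 kg remain.
Put 50 kg in truck 3; 39 kg remain.
Put 64 kg in truck 4; 86 kg remain.
Put 58 kg in truck 4; 28 kg remain.
Put 50 kg in truck 5; 100 kg remain.
5 trucks × 150 kg = 750 kg; used 525 kg; unused 225 kg.

225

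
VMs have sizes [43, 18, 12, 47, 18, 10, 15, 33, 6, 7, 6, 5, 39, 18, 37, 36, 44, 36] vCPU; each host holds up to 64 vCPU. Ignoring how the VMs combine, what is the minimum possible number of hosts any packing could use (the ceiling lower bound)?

7

Total size = 43 + 18 + 12 + 47 + 18 + 10 + 15 + 33 + 6 + 7 + 6 + 5 + 39 + 18 + 37 + 36 + 44 + 36 = 430 vCPU.
⌈430 / 64⌉ = 7.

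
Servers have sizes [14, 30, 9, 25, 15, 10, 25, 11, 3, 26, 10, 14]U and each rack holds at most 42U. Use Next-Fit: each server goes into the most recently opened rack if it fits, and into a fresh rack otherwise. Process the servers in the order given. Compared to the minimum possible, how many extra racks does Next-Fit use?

1

Next-Fit: [14] [30,9] [25,15] [10,25] [11,3,26] [10,14] → 6 racks.
Total size 192U; any packing needs at least ⌈192/42⌉ = 5 racks.
An optimal packing achieves that bound: [30,11] [26,15] [25,14,3] [25,14] [10,10,9] → 5 racks.
Excess: 6 − 5 = 1.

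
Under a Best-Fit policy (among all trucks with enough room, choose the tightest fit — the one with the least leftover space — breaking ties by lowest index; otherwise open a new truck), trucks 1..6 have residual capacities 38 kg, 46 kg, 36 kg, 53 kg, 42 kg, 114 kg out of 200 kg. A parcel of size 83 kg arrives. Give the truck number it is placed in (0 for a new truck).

Trucks with room: truck 6 (114 kg).
Tightest fit is truck 6 with 114 kg free.

6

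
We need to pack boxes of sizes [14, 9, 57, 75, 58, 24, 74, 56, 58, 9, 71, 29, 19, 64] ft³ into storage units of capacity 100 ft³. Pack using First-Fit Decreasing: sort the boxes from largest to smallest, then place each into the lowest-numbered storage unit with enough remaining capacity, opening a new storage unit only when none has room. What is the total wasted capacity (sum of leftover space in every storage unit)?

183

Sorted descending: 75, 74, 71, 64, 58, 58, 57, 56, 29, 24, 19, 14, 9, 9.
storage unit 1: place 75 ft³, 25 ft³ left
storage unit 2: place 74 ft³, 26 ft³ left
storage unit 3: place 71 ft³, 29 ft³ left
storage unit 4: place 64 ft³, 36 ft³ left
storage unit 5: place 58 ft³, 42 ft³ left
storage unit 6: place 58 ft³, 42 ft³ left
storage unit 7: place 57 ft³, 43 ft³ left
storage unit 8: place 56 ft³, 44 ft³ left
storage unit 3: place 29 ft³, 0 ft³ left
storage unit 1: place 24 ft³, 1 ft³ left
storage unit 2: place 19 ft³, 7 ft³ left
storage unit 4: place 14 ft³, 22 ft³ left
storage unit 4: place 9 ft³, 13 ft³ left
storage unit 4: place 9 ft³, 4 ft³ left
8 storage units × 100 ft³ = 800 ft³; used 617 ft³; unused 183 ft³.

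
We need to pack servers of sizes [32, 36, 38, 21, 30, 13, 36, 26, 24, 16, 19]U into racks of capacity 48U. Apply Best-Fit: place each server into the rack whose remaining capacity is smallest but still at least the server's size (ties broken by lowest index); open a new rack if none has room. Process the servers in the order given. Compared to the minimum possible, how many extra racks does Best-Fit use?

0

Best-Fit: [32,13] [36] [38] [21,26] [30,16] [36] [24,19] → 7 racks.
Total size 291U; any packing needs at least ⌈291/48⌉ = 7 racks.
So 7 is already optimal.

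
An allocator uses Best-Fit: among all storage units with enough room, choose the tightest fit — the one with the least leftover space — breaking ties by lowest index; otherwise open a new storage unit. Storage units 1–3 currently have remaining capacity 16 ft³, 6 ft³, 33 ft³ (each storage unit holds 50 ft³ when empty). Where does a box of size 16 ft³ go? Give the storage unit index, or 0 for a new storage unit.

Storage units with room: storage unit 1 (16 ft³), storage unit 3 (33 ft³).
Tightest fit is storage unit 1 with 16 ft³ free.

1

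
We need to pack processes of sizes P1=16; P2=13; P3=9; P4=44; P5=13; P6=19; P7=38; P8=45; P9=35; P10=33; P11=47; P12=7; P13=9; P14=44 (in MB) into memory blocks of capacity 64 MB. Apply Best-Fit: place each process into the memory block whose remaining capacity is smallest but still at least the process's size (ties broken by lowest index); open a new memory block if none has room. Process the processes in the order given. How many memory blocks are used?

8 memory blocks

memory block 1: place P1 (16 MB), 48 MB left
memory block 1: place P2 (13 MB), 35 MB left
memory block 1: place P3 (9 MB), 26 MB left
memory block 2: place P4 (44 MB), 20 MB left
memory block 2: place P5 (13 MB), 7 MB left
memory block 1: place P6 (19 MB), 7 MB left
memory block 3: place P7 (38 MB), 26 MB left
memory block 4: place P8 (45 MB), 19 MB left
memory block 5: place P9 (35 MB), 29 MB left
memory block 6: place P10 (33 MB), 31 MB left
memory block 7: place P11 (47 MB), 17 MB left
memory block 1: place P12 (7 MB), 0 MB left
memory block 7: place P13 (9 MB), 8 MB left
memory block 8: place P14 (44 MB), 20 MB left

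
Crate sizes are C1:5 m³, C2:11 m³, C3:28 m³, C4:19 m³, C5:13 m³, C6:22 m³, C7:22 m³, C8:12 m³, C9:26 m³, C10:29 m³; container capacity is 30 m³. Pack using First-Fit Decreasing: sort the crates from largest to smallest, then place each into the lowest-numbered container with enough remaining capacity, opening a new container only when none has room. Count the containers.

7 containers

Sorted descending: 29, 28, 26, 22, 22, 19, 13, 12, 11, 5.
29 m³ → container 1 (remaining 1 m³)
28 m³ → container 2 (remaining 2 m³)
26 m³ → container 3 (remaining 4 m³)
22 m³ → container 4 (remaining 8 m³)
22 m³ → container 5 (remaining 8 m³)
19 m³ → container 6 (remaining 11 m³)
13 m³ → container 7 (remaining 17 m³)
12 m³ → container 7 (remaining 5 m³)
11 m³ → container 6 (remaining 0 m³)
5 m³ → container 4 (remaining 3 m³)
Final containers: [29] [28] [26] [22,5] [22] [19,11] [13,12].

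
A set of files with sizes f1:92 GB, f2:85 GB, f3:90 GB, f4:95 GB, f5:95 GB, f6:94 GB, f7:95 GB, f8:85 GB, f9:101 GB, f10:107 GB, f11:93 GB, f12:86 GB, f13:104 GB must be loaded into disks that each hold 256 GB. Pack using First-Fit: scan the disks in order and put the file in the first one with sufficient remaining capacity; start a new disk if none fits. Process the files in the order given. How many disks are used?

f1 (92 GB) → disk 1 (remaining 164 GB)
f2 (85 GB) → disk 1 (remaining 79 GB)
f3 (90 GB) → disk 2 (remaining 166 GB)
f4 (95 GB) → disk 2 (remaining 71 GB)
f5 (95 GB) → disk 3 (remaining 161 GB)
f6 (94 GB) → disk 3 (remaining 67 GB)
f7 (95 GB) → disk 4 (remaining 161 GB)
f8 (85 GB) → disk 4 (remaining 76 GB)
f9 (101 GB) → disk 5 (remaining 155 GB)
f10 (107 GB) → disk 5 (remaining 48 GB)
f11 (93 GB) → disk 6 (remaining 163 GB)
f12 (86 GB) → disk 6 (remaining 77 GB)
f13 (104 GB) → disk 7 (remaining 152 GB)

7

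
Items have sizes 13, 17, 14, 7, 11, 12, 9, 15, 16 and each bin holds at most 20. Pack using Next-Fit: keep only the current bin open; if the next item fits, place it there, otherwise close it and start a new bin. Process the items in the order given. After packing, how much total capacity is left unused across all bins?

46

Put 13 in bin 1; 7 remain.
Put 17 in bin 2; 3 remain.
Put 14 in bin 3; 6 remain.
Put 7 in bin 4; 13 remain.
Put 11 in bin 4; 2 remain.
Put 12 in bin 5; 8 remain.
Put 9 in bin 6; 11 remain.
Put 15 in bin 7; 5 remain.
Put 16 in bin 8; 4 remain.
8 bins × 20 = 160; used 114; unused 46.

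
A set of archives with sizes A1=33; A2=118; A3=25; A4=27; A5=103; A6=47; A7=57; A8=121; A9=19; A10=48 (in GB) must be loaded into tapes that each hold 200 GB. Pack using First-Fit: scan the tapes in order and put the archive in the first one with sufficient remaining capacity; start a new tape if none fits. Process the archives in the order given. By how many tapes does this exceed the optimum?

1

First-Fit: [33,118,25,19] [27,103,47] [57,121] [48] → 4 tapes.
Total size 598 GB; any packing needs at least ⌈598/200⌉ = 3 tapes.
An optimal packing achieves that bound: [121,33,27,19] [118,57,25] [103,48,47] → 3 tapes.
Excess: 4 − 3 = 1.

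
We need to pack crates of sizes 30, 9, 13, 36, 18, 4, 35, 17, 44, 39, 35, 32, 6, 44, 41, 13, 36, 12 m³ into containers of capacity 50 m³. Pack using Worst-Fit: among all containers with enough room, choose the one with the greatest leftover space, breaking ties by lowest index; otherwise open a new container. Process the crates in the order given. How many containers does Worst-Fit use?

container 1: place 30 m³, 20 m³ left
container 1: place 9 m³, 11 m³ left
container 2: place 13 m³, 37 m³ left
container 2: place 36 m³, 1 m³ left
container 3: place 18 m³, 32 m³ left
container 3: place 4 m³, 28 m³ left
container 4: place 35 m³, 15 m³ left
container 3: place 17 m³, 11 m³ left
container 5: place 44 m³, 6 m³ left
container 6: place 39 m³, 11 m³ left
container 7: place 35 m³, 15 m³ left
container 8: place 32 m³, 18 m³ left
container 8: place 6 m³, 12 m³ left
container 9: place 44 m³, 6 m³ left
container 10: place 41 m³, 9 m³ left
container 4: place 13 m³, 2 m³ left
container 11: place 36 m³, 14 m³ left
container 7: place 12 m³, 3 m³ left

11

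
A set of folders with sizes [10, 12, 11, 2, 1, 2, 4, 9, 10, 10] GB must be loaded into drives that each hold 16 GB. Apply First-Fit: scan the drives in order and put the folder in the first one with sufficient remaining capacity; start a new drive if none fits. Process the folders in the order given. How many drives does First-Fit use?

6

Put 10 GB in drive 1; 6 GB remain.
Put 12 GB in drive 2; 4 GB remain.
Put 11 GB in drive 3; 5 GB remain.
Put 2 GB in drive 1; 4 GB remain.
Put 1 GB in drive 1; 3 GB remain.
Put 2 GB in drive 1; 1 GB remain.
Put 4 GB in drive 2; 0 GB remain.
Put 9 GB in drive 4; 7 GB remain.
Put 10 GB in drive 5; 6 GB remain.
Put 10 GB in drive 6; 6 GB remain.
Final drives: [10,2,1,2] [12,4] [11] [9] [10] [10].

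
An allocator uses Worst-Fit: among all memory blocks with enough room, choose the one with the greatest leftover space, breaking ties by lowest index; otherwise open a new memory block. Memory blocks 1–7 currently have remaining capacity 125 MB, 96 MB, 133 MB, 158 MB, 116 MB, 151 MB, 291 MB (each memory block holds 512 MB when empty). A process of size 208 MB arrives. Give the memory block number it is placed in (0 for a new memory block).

7

Memory blocks with room: memory block 7 (291 MB).
Most room is memory block 7 with 291 MB free.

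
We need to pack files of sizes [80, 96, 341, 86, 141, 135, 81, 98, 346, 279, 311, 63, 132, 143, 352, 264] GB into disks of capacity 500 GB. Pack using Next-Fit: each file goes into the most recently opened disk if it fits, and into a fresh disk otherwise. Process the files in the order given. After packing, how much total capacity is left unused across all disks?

Put 80 GB in disk 1; 420 GB remain.
Put 96 GB in disk 1; 324 GB remain.
Put 341 GB in disk 2; 159 GB remain.
Put 86 GB in disk 2; 73 GB remain.
Put 141 GB in disk 3; 359 GB remain.
Put 135 GB in disk 3; 224 GB remain.
Put 81 GB in disk 3; 143 GB remain.
Put 98 GB in disk 3; 45 GB remain.
Put 346 GB in disk 4; 154 GB remain.
Put 279 GB in disk 5; 221 GB remain.
Put 311 GB in disk 6; 189 GB remain.
Put 63 GB in disk 6; 126 GB remain.
Put 132 GB in disk 7; 368 GB remain.
Put 143 GB in disk 7; 225 GB remain.
Put 352 GB in disk 8; 148 GB remain.
Put 264 GB in disk 9; 236 GB remain.
9 disks × 500 GB = 4500 GB; used 2948 GB; unused 1552 GB.

1552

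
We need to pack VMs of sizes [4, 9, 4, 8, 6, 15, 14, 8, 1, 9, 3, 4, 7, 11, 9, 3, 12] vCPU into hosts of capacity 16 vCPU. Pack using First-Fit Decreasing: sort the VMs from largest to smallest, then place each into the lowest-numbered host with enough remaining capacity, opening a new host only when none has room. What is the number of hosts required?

Sorted descending: 15, 14, 12, 11, 9, 9, 9, 8, 8, 7, 6, 4, 4, 4, 3, 3, 1.
host 1: place 15 vCPU, 1 vCPU left
host 2: place 14 vCPU, 2 vCPU left
host 3: place 12 vCPU, 4 vCPU left
host 4: place 11 vCPU, 5 vCPU left
host 5: place 9 vCPU, 7 vCPU left
host 6: place 9 vCPU, 7 vCPU left
host 7: place 9 vCPU, 7 vCPU left
host 8: place 8 vCPU, 8 vCPU left
host 8: place 8 vCPU, 0 vCPU left
host 5: place 7 vCPU, 0 vCPU left
host 6: place 6 vCPU, 1 vCPU left
host 3: place 4 vCPU, 0 vCPU left
host 4: place 4 vCPU, 1 vCPU left
host 7: place 4 vCPU, 3 vCPU left
host 7: place 3 vCPU, 0 vCPU left
host 9: place 3 vCPU, 13 vCPU left
host 1: place 1 vCPU, 0 vCPU left

9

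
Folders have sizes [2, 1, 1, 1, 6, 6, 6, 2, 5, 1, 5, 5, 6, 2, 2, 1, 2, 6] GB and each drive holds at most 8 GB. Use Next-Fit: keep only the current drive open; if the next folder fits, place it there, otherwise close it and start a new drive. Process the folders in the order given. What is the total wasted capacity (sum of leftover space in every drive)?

2 GB → drive 1 (remaining 6 GB)
1 GB → drive 1 (remaining 5 GB)
1 GB → drive 1 (remaining 4 GB)
1 GB → drive 1 (remaining 3 GB)
6 GB → drive 2 (remaining 2 GB)
6 GB → drive 3 (remaining 2 GB)
6 GB → drive 4 (remaining 2 GB)
2 GB → drive 4 (remaining 0 GB)
5 GB → drive 5 (remaining 3 GB)
1 GB → drive 5 (remaining 2 GB)
5 GB → drive 6 (remaining 3 GB)
5 GB → drive 7 (remaining 3 GB)
6 GB → drive 8 (remaining 2 GB)
2 GB → drive 8 (remaining 0 GB)
2 GB → drive 9 (remaining 6 GB)
1 GB → drive 9 (remaining 5 GB)
2 GB → drive 9 (remaining 3 GB)
6 GB → drive 10 (remaining 2 GB)
10 drives × 8 GB = 80 GB; used 60 GB; unused 20 GB.

20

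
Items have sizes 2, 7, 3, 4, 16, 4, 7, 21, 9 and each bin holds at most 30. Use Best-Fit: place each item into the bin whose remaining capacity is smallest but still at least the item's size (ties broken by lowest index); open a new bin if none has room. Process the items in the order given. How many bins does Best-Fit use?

3

Put 2 in bin 1; 28 remain.
Put 7 in bin 1; 21 remain.
Put 3 in bin 1; 18 remain.
Put 4 in bin 1; 14 remain.
Put 16 in bin 2; 14 remain.
Put 4 in bin 1; 10 remain.
Put 7 in bin 1; 3 remain.
Put 21 in bin 3; 9 remain.
Put 9 in bin 3; 0 remain.
Final bins: [2,7,3,4,4,7] [16] [21,9].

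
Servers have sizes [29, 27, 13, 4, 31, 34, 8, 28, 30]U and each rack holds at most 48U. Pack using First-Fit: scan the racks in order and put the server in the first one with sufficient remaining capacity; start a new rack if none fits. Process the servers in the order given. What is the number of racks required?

29U → rack 1 (remaining 19U)
27U → rack 2 (remaining 21U)
13U → rack 1 (remaining 6U)
4U → rack 1 (remaining 2U)
31U → rack 3 (remaining 17U)
34U → rack 4 (remaining 14U)
8U → rack 2 (remaining 13U)
28U → rack 5 (remaining 20U)
30U → rack 6 (remaining 18U)

6 racks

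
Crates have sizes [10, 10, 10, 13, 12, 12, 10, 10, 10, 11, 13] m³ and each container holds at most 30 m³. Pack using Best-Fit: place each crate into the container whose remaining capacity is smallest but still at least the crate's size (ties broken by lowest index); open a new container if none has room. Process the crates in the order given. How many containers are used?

5

10 m³ → container 1 (remaining 20 m³)
10 m³ → container 1 (remaining 10 m³)
10 m³ → container 1 (remaining 0 m³)
13 m³ → container 2 (remaining 17 m³)
12 m³ → container 2 (remaining 5 m³)
12 m³ → container 3 (remaining 18 m³)
10 m³ → container 3 (remaining 8 m³)
10 m³ → container 4 (remaining 20 m³)
10 m³ → container 4 (remaining 10 m³)
11 m³ → container 5 (remaining 19 m³)
13 m³ → container 5 (remaining 6 m³)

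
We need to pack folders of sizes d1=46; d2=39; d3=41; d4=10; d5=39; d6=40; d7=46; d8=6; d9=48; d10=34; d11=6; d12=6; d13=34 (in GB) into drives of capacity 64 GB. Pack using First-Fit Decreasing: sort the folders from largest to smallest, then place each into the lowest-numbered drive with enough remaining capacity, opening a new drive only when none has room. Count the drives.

Sorted descending: 48, 46, 46, 41, 40, 39, 39, 34, 34, 10, 6, 6, 6.
drive 1: place 48 GB, 16 GB left
drive 2: place 46 GB, 18 GB left
drive 3: place 46 GB, 18 GB left
drive 4: place 41 GB, 23 GB left
drive 5: place 40 GB, 24 GB left
drive 6: place 39 GB, 25 GB left
drive 7: place 39 GB, 25 GB left
drive 8: place 34 GB, 30 GB left
drive 9: place 34 GB, 30 GB left
drive 1: place 10 GB, 6 GB left
drive 1: place 6 GB, 0 GB left
drive 2: place 6 GB, 12 GB left
drive 2: place 6 GB, 6 GB left

9 drives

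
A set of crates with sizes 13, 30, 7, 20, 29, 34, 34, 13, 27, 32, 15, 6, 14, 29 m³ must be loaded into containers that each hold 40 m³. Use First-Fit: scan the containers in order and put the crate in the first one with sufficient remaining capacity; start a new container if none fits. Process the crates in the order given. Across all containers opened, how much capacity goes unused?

Put 13 m³ in container 1; 27 m³ remain.
Put 30 m³ in container 2; 10 m³ remain.
Put 7 m³ in container 1; 20 m³ remain.
Put 20 m³ in container 1; 0 m³ remain.
Put 29 m³ in container 3; 11 m³ remain.
Put 34 m³ in container 4; 6 m³ remain.
Put 34 m³ in container 5; 6 m³ remain.
Put 13 m³ in container 6; 27 m³ remain.
Put 27 m³ in container 6; 0 m³ remain.
Put 32 m³ in container 7; 8 m³ remain.
Put 15 m³ in container 8; 25 m³ remain.
Put 6 m³ in container 2; 4 m³ remain.
Put 14 m³ in container 8; 11 m³ remain.
Put 29 m³ in container 9; 11 m³ remain.
9 containers × 40 m³ = 360 m³; used 303 m³; unused 57 m³.

57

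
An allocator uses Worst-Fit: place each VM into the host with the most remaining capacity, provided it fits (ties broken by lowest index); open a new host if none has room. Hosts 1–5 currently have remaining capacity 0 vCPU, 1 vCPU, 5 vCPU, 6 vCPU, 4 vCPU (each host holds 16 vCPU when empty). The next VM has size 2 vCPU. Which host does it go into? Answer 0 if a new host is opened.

4

Hosts with room: host 3 (5 vCPU), host 4 (6 vCPU), host 5 (4 vCPU).
Most room is host 4 with 6 vCPU free.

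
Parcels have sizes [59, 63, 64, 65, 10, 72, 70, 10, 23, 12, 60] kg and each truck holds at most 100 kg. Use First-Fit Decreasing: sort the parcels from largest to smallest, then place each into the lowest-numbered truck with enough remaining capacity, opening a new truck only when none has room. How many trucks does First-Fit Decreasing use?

Sorted descending: 72, 70, 65, 64, 63, 60, 59, 23, 12, 10, 10.
truck 1: place 72 kg, 28 kg left
truck 2: place 70 kg, 30 kg left
truck 3: place 65 kg, 35 kg left
truck 4: place 64 kg, 36 kg left
truck 5: place 63 kg, 37 kg left
truck 6: place 60 kg, 40 kg left
truck 7: place 59 kg, 41 kg left
truck 1: place 23 kg, 5 kg left
truck 2: place 12 kg, 18 kg left
truck 2: place 10 kg, 8 kg left
truck 3: place 10 kg, 25 kg left
Final trucks: [72,23] [70,12,10] [65,10] [64] [63] [60] [59].

7 trucks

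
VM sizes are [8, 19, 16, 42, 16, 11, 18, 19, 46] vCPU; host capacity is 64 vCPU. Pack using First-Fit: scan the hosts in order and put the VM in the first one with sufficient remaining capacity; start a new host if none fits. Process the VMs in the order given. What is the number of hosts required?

host 1: place 8 vCPU, 56 vCPU left
host 1: place 19 vCPU, 37 vCPU left
host 1: place 16 vCPU, 21 vCPU left
host 2: place 42 vCPU, 22 vCPU left
host 1: place 16 vCPU, 5 vCPU left
host 2: place 11 vCPU, 11 vCPU left
host 3: place 18 vCPU, 46 vCPU left
host 3: place 19 vCPU, 27 vCPU left
host 4: place 46 vCPU, 18 vCPU left

4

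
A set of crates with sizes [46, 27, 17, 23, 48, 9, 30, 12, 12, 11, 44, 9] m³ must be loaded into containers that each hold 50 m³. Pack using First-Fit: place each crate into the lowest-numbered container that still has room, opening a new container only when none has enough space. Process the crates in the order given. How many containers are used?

7

container 1: place 46 m³, 4 m³ left
container 2: place 27 m³, 23 m³ left
container 2: place 17 m³, 6 m³ left
container 3: place 23 m³, 27 m³ left
container 4: place 48 m³, 2 m³ left
container 3: place 9 m³, 18 m³ left
container 5: place 30 m³, 20 m³ left
container 3: place 12 m³, 6 m³ left
container 5: place 12 m³, 8 m³ left
container 6: place 11 m³, 39 m³ left
container 7: place 44 m³, 6 m³ left
container 6: place 9 m³, 30 m³ left
Final containers: [46] [27,17] [23,9,12] [48] [30,12] [11,9] [44].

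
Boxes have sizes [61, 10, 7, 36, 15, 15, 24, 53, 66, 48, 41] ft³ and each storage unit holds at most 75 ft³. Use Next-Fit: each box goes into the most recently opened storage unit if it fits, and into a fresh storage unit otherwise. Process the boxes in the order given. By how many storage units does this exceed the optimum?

1

Next-Fit: [61,10] [7,36,15,15] [24] [53] [66] [48] [41] → 7 storage units.
Total size 376 ft³; any packing needs at least ⌈376/75⌉ = 6 storage units.
An optimal packing achieves that bound: [66,7] [61,10] [53,15] [48,24] [41,15] [36] → 6 storage units.
Excess: 7 − 6 = 1.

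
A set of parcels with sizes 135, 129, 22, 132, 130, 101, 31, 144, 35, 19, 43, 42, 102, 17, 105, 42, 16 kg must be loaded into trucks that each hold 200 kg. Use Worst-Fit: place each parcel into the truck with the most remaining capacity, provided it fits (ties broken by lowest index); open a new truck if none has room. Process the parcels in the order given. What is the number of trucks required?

135 kg → truck 1 (remaining 65 kg)
129 kg → truck 2 (remaining 71 kg)
22 kg → truck 2 (remaining 49 kg)
132 kg → truck 3 (remaining 68 kg)
130 kg → truck 4 (remaining 70 kg)
101 kg → truck 5 (remaining 99 kg)
31 kg → truck 5 (remaining 68 kg)
144 kg → truck 6 (remaining 56 kg)
35 kg → truck 4 (remaining 35 kg)
19 kg → truck 3 (remaining 49 kg)
43 kg → truck 5 (remaining 25 kg)
42 kg → truck 1 (remaining 23 kg)
102 kg → truck 7 (remaining 98 kg)
17 kg → truck 7 (remaining 81 kg)
105 kg → truck 8 (remaining 95 kg)
42 kg → truck 8 (remaining 53 kg)
16 kg → truck 7 (remaining 65 kg)

8 trucks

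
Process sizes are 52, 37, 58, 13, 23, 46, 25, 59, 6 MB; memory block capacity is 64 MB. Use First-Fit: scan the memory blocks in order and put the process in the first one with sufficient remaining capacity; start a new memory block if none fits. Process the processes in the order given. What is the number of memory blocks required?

6 memory blocks

memory block 1: place 52 MB, 12 MB left
memory block 2: place 37 MB, 27 MB left
memory block 3: place 58 MB, 6 MB left
memory block 2: place 13 MB, 14 MB left
memory block 4: place 23 MB, 41 MB left
memory block 5: place 46 MB, 18 MB left
memory block 4: place 25 MB, 16 MB left
memory block 6: place 59 MB, 5 MB left
memory block 1: place 6 MB, 6 MB left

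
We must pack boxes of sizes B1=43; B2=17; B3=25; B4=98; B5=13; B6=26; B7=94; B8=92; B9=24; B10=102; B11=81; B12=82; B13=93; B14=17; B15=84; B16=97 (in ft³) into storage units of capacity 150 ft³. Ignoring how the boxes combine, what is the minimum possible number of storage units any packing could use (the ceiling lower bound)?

Total size = 43 + 17 + 25 + 98 + 13 + 26 + 94 + 92 + 24 + 102 + 81 + 82 + 93 + 17 + 84 + 97 = 988 ft³.
⌈988 / 150⌉ = 7.

7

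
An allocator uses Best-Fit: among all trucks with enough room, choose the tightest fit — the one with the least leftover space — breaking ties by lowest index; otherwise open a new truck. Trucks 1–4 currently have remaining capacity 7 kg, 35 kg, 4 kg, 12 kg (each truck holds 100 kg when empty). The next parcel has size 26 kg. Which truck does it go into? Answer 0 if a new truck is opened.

Trucks with room: truck 2 (35 kg).
Tightest fit is truck 2 with 35 kg free.

2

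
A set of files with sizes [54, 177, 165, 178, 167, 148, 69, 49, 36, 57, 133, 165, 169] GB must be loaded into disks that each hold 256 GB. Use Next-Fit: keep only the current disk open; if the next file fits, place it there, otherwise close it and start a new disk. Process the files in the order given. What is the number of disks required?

disk 1: place 54 GB, 202 GB left
disk 1: place 177 GB, 25 GB left
disk 2: place 165 GB, 91 GB left
disk 3: place 178 GB, 78 GB left
disk 4: place 167 GB, 89 GB left
disk 5: place 148 GB, 108 GB left
disk 5: place 69 GB, 39 GB left
disk 6: place 49 GB, 207 GB left
disk 6: place 36 GB, 171 GB left
disk 6: place 57 GB, 114 GB left
disk 7: place 133 GB, 123 GB left
disk 8: place 165 GB, 91 GB left
disk 9: place 169 GB, 87 GB left
Final disks: [54,177] [165] [178] [167] [148,69] [49,36,57] [133] [165] [169].

9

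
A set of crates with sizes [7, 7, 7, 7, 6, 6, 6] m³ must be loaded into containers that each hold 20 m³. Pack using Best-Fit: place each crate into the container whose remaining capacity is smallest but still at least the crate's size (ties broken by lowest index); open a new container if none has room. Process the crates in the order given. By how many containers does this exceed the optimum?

0

Best-Fit: [7,7,6] [7,7,6] [6] → 3 containers.
Total size 46 m³; any packing needs at least ⌈46/20⌉ = 3 containers.
So 3 is already optimal.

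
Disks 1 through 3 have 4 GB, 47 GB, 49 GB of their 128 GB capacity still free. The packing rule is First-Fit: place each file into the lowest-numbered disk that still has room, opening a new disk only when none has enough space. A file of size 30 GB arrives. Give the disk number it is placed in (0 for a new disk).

2

Disks with room: disk 2 (47 GB), disk 3 (49 GB).
The first with room is disk 2.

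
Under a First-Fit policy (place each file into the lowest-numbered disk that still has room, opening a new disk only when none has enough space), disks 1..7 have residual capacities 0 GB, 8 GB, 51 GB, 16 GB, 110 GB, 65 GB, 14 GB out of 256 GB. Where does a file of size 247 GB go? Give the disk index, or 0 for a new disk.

No disk has ≥ 247 GB free, so a new disk is opened.

0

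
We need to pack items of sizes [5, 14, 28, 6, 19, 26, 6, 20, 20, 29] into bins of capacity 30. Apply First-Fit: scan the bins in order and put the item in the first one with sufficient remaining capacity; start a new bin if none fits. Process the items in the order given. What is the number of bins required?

7 bins

bin 1: place 5, 25 left
bin 1: place 14, 11 left
bin 2: place 28, 2 left
bin 1: place 6, 5 left
bin 3: place 19, 11 left
bin 4: place 26, 4 left
bin 3: place 6, 5 left
bin 5: place 20, 10 left
bin 6: place 20, 10 left
bin 7: place 29, 1 left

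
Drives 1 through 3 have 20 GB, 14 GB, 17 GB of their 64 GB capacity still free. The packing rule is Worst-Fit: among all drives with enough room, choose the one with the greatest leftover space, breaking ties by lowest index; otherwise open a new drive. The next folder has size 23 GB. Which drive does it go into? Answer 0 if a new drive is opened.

No drive has ≥ 23 GB free, so a new drive is opened.

0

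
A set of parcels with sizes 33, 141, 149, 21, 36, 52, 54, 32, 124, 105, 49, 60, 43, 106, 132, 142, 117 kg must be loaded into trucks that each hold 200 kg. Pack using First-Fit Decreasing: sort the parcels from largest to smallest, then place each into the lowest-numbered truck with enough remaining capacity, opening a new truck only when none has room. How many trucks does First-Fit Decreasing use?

8 trucks

Sorted descending: 149, 142, 141, 132, 124, 117, 106, 105, 60, 54, 52, 49, 43, 36, 33, 32, 21.
Put 149 kg in truck 1; 51 kg remain.
Put 142 kg in truck 2; 58 kg remain.
Put 141 kg in truck 3; 59 kg remain.
Put 132 kg in truck 4; 68 kg remain.
Put 124 kg in truck 5; 76 kg remain.
Put 117 kg in truck 6; 83 kg remain.
Put 106 kg in truck 7; 94 kg remain.
Put 105 kg in truck 8; 95 kg remain.
Put 60 kg in truck 4; 8 kg remain.
Put 54 kg in truck 2; 4 kg remain.
Put 52 kg in truck 3; 7 kg remain.
Put 49 kg in truck 1; 2 kg remain.
Put 43 kg in truck 5; 33 kg remain.
Put 36 kg in truck 6; 47 kg remain.
Put 33 kg in truck 5; 0 kg remain.
Put 32 kg in truck 6; 15 kg remain.
Put 21 kg in truck 7; 73 kg remain.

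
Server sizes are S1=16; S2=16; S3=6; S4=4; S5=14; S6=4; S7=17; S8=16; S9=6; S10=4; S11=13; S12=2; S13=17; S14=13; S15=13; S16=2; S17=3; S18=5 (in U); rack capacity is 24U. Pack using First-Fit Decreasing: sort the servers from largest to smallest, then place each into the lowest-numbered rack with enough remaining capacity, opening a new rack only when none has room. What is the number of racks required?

9 racks

Sorted descending: 17, 17, 16, 16, 16, 14, 13, 13, 13, 6, 6, 5, 4, 4, 4, 3, 2, 2.
17U → rack 1 (remaining 7U)
17U → rack 2 (remaining 7U)
16U → rack 3 (remaining 8U)
16U → rack 4 (remaining 8U)
16U → rack 5 (remaining 8U)
14U → rack 6 (remaining 10U)
13U → rack 7 (remaining 11U)
13U → rack 8 (remaining 11U)
13U → rack 9 (remaining 11U)
6U → rack 1 (remaining 1U)
6U → rack 2 (remaining 1U)
5U → rack 3 (remaining 3U)
4U → rack 4 (remaining 4U)
4U → rack 4 (remaining 0U)
4U → rack 5 (remaining 4U)
3U → rack 3 (remaining 0U)
2U → rack 5 (remaining 2U)
2U → rack 5 (remaining 0U)
Final racks: [17,6] [17,6] [16,5,3] [16,4,4] [16,4,2,2] [14] [13] [13] [13].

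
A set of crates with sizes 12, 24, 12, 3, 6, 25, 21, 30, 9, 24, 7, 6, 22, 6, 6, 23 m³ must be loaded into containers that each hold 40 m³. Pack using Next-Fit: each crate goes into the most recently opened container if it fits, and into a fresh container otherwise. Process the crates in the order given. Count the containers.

Put 12 m³ in container 1; 28 m³ remain.
Put 24 m³ in container 1; 4 m³ remain.
Put 12 m³ in container 2; 28 m³ remain.
Put 3 m³ in container 2; 25 m³ remain.
Put 6 m³ in container 2; 19 m³ remain.
Put 25 m³ in container 3; 15 m³ remain.
Put 21 m³ in container 4; 19 m³ remain.
Put 30 m³ in container 5; 10 m³ remain.
Put 9 m³ in container 5; 1 m³ remain.
Put 24 m³ in container 6; 16 m³ remain.
Put 7 m³ in container 6; 9 m³ remain.
Put 6 m³ in container 6; 3 m³ remain.
Put 22 m³ in container 7; 18 m³ remain.
Put 6 m³ in container 7; 12 m³ remain.
Put 6 m³ in container 7; 6 m³ remain.
Put 23 m³ in container 8; 17 m³ remain.
Final containers: [12,24] [12,3,6] [25] [21] [30,9] [24,7,6] [22,6,6] [23].

8 containers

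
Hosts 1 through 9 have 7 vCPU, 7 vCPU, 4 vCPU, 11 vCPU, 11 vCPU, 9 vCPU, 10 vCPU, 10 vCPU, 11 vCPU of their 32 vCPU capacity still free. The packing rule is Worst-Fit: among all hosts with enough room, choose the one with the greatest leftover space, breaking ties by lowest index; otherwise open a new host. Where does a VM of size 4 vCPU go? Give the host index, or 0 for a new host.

Hosts with room: host 1 (7 vCPU), host 2 (7 vCPU), host 3 (4 vCPU), host 4 (11 vCPU), host 5 (11 vCPU), host 6 (9 vCPU), host 7 (10 vCPU), host 8 (10 vCPU), host 9 (11 vCPU).
Most room is host 4 with 11 vCPU free.

4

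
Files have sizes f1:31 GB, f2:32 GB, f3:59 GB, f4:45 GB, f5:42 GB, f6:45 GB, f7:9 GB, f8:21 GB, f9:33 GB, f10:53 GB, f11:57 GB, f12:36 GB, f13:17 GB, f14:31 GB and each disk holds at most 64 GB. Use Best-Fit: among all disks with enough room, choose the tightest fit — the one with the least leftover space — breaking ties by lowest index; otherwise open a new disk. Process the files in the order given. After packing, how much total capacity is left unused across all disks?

Put f1 (31 GB) in disk 1; 33 GB remain.
Put f2 (32 GB) in disk 1; 1 GB remain.
Put f3 (59 GB) in disk 2; 5 GB remain.
Put f4 (45 GB) in disk 3; 19 GB remain.
Put f5 (42 GB) in disk 4; 22 GB remain.
Put f6 (45 GB) in disk 5; 19 GB remain.
Put f7 (9 GB) in disk 3; 10 GB remain.
Put f8 (21 GB) in disk 4; 1 GB remain.
Put f9 (33 GB) in disk 6; 31 GB remain.
Put f10 (53 GB) in disk 7; 11 GB remain.
Put f11 (57 GB) in disk 8; 7 GB remain.
Put f12 (36 GB) in disk 9; 28 GB remain.
Put f13 (17 GB) in disk 5; 2 GB remain.
Put f14 (31 GB) in disk 6; 0 GB remain.
9 disks × 64 GB = 576 GB; used 511 GB; unused 65 GB.

65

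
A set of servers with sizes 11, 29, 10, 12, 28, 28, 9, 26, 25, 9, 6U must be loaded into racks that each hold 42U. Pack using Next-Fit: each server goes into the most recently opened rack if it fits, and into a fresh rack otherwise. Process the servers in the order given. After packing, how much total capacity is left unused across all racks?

59

11U → rack 1 (remaining 31U)
29U → rack 1 (remaining 2U)
10U → rack 2 (remaining 32U)
12U → rack 2 (remaining 20U)
28U → rack 3 (remaining 14U)
28U → rack 4 (remaining 14U)
9U → rack 4 (remaining 5U)
26U → rack 5 (remaining 16U)
25U → rack 6 (remaining 17U)
9U → rack 6 (remaining 8U)
6U → rack 6 (remaining 2U)
6 racks × 42U = 252U; used 193U; unused 59U.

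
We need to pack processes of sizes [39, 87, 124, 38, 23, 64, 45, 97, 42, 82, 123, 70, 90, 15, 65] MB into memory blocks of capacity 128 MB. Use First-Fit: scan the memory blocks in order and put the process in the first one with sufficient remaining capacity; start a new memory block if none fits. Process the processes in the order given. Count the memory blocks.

10

memory block 1: place 39 MB, 89 MB left
memory block 1: place 87 MB, 2 MB left
memory block 2: place 124 MB, 4 MB left
memory block 3: place 38 MB, 90 MB left
memory block 3: place 23 MB, 67 MB left
memory block 3: place 64 MB, 3 MB left
memory block 4: place 45 MB, 83 MB left
memory block 5: place 97 MB, 31 MB left
memory block 4: place 42 MB, 41 MB left
memory block 6: place 82 MB, 46 MB left
memory block 7: place 123 MB, 5 MB left
memory block 8: place 70 MB, 58 MB left
memory block 9: place 90 MB, 38 MB left
memory block 4: place 15 MB, 26 MB left
memory block 10: place 65 MB, 63 MB left
Final memory blocks: [39,87] [124] [38,23,64] [45,42,15] [97] [82] [123] [70] [90] [65].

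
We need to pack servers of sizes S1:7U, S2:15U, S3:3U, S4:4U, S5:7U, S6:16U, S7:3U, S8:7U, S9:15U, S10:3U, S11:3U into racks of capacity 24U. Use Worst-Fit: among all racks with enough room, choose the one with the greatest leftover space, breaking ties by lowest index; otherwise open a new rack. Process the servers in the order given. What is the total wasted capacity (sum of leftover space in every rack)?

13

rack 1: place S1 (7U), 17U left
rack 1: place S2 (15U), 2U left
rack 2: place S3 (3U), 21U left
rack 2: place S4 (4U), 17U left
rack 2: place S5 (7U), 10U left
rack 3: place S6 (16U), 8U left
rack 2: place S7 (3U), 7U left
rack 3: place S8 (7U), 1U left
rack 4: place S9 (15U), 9U left
rack 4: place S10 (3U), 6U left
rack 2: place S11 (3U), 4U left
4 racks × 24U = 96U; used 83U; unused 13U.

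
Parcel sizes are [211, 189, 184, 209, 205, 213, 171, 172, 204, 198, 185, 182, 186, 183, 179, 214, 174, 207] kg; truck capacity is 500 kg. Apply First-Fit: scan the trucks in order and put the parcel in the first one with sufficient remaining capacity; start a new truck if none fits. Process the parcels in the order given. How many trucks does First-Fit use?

truck 1: place 211 kg, 289 kg left
truck 1: place 189 kg, 100 kg left
truck 2: place 184 kg, 316 kg left
truck 2: place 209 kg, 107 kg left
truck 3: place 205 kg, 295 kg left
truck 3: place 213 kg, 82 kg left
truck 4: place 171 kg, 329 kg left
truck 4: place 172 kg, 157 kg left
truck 5: place 204 kg, 296 kg left
truck 5: place 198 kg, 98 kg left
truck 6: place 185 kg, 315 kg left
truck 6: place 182 kg, 133 kg left
truck 7: place 186 kg, 314 kg left
truck 7: place 183 kg, 131 kg left
truck 8: place 179 kg, 321 kg left
truck 8: place 214 kg, 107 kg left
truck 9: place 174 kg, 326 kg left
truck 9: place 207 kg, 119 kg left
Final trucks: [211,189] [184,209] [205,213] [171,172] [204,198] [185,182] [186,183] [179,214] [174,207].

9 trucks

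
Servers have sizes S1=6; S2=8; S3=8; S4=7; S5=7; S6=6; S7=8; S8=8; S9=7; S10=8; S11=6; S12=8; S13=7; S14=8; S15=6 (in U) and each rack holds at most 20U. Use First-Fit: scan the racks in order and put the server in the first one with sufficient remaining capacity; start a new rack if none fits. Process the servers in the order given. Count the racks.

7 racks

rack 1: place S1 (6U), 14U left
rack 1: place S2 (8U), 6U left
rack 2: place S3 (8U), 12U left
rack 2: place S4 (7U), 5U left
rack 3: place S5 (7U), 13U left
rack 1: place S6 (6U), 0U left
rack 3: place S7 (8U), 5U left
rack 4: place S8 (8U), 12U left
rack 4: place S9 (7U), 5U left
rack 5: place S10 (8U), 12U left
rack 5: place S11 (6U), 6U left
rack 6: place S12 (8U), 12U left
rack 6: place S13 (7U), 5U left
rack 7: place S14 (8U), 12U left
rack 5: place S15 (6U), 0U left
Final racks: [6,8,6] [8,7] [7,8] [8,7] [8,6,6] [8,7] [8].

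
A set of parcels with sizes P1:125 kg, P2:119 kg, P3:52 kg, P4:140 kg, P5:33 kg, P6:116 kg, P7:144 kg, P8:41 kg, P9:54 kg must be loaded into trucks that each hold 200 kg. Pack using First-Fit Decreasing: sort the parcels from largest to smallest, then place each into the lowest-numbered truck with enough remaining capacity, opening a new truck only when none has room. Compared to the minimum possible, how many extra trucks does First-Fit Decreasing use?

First-Fit Decreasing: [144,54] [140,52] [125,41,33] [119] [116] → 5 trucks.
Total size 824 kg; any packing needs at least ⌈824/200⌉ = 5 trucks.
So 5 is already optimal.

0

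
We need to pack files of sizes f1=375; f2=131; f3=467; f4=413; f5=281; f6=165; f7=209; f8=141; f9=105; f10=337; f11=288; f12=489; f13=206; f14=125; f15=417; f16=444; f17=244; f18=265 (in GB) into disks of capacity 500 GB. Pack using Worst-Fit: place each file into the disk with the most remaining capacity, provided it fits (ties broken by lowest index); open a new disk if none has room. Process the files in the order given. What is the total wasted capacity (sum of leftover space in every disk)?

f1 (375 GB) → disk 1 (remaining 125 GB)
f2 (131 GB) → disk 2 (remaining 369 GB)
f3 (467 GB) → disk 3 (remaining 33 GB)
f4 (413 GB) → disk 4 (remaining 87 GB)
f5 (281 GB) → disk 2 (remaining 88 GB)
f6 (165 GB) → disk 5 (remaining 335 GB)
f7 (209 GB) → disk 5 (remaining 126 GB)
f8 (141 GB) → disk 6 (remaining 359 GB)
f9 (105 GB) → disk 6 (remaining 254 GB)
f10 (337 GB) → disk 7 (remaining 163 GB)
f11 (288 GB) → disk 8 (remaining 212 GB)
f12 (489 GB) → disk 9 (remaining 11 GB)
f13 (206 GB) → disk 6 (remaining 48 GB)
f14 (125 GB) → disk 8 (remaining 87 GB)
f15 (417 GB) → disk 10 (remaining 83 GB)
f16 (444 GB) → disk 11 (remaining 56 GB)
f17 (244 GB) → disk 12 (remaining 256 GB)
f18 (265 GB) → disk 13 (remaining 235 GB)
13 disks × 500 GB = 6500 GB; used 5102 GB; unused 1398 GB.

1398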